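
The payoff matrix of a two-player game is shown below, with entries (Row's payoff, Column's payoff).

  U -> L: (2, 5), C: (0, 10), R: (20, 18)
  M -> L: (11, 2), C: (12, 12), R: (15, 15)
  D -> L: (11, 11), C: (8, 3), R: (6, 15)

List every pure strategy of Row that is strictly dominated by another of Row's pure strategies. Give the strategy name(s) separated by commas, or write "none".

Nothing dominates U: M at R (20>15); D at R (20>6).
M is not dominated — it holds its own against U at L (11>2); D at L (11=11).
D: no other strategy beats it everywhere (U at L (11>2); M at L (11=11)).

none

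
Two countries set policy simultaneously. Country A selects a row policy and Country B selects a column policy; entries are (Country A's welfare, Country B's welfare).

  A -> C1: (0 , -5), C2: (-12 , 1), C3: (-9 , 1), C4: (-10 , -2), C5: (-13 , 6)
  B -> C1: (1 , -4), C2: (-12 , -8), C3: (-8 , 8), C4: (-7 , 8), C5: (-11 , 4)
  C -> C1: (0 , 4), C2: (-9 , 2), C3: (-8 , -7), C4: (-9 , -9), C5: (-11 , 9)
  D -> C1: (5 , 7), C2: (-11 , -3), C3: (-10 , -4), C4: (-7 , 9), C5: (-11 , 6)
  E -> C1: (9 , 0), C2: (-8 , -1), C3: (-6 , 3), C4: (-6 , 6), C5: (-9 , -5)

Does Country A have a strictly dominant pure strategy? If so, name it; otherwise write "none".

E

E vs A: C1: 9>0, C2: -8>-12, C3: -6>-9, C4: -6>-10, C5: -9>-13.
E vs B: C1: 9>1, C2: -8>-12, C3: -6>-8, C4: -6>-7, C5: -9>-11.
E vs C: C1: 9>0, C2: -8>-9, C3: -6>-8, C4: -6>-9, C5: -9>-11.
E vs D: C1: 9>5, C2: -8>-11, C3: -6>-10, C4: -6>-7, C5: -9>-11.
E strictly beats every other strategy against every opponent action, so it is strictly dominant.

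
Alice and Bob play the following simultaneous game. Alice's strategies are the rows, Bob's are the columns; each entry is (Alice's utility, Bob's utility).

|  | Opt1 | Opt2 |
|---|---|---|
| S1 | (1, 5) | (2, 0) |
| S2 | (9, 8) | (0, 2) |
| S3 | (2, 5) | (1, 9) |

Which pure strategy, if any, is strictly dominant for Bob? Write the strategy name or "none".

Opt1 fails to dominate Opt2 at S3 (5<9).
Opt2 fails to dominate Opt1 at S1 (0<5).
No single strategy dominates all the others.

none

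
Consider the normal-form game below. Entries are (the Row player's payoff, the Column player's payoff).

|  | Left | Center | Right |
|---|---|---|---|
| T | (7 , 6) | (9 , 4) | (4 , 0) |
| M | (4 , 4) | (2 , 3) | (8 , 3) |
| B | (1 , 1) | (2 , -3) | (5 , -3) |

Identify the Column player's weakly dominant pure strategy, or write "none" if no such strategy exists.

Left

Left vs Center: T: 6>4, M: 4>3, B: 1>-3.
Left vs Right: T: 6>0, M: 4>3, B: 1>-3.
Left is at least as good as every other strategy against every opponent action, so it is weakly dominant.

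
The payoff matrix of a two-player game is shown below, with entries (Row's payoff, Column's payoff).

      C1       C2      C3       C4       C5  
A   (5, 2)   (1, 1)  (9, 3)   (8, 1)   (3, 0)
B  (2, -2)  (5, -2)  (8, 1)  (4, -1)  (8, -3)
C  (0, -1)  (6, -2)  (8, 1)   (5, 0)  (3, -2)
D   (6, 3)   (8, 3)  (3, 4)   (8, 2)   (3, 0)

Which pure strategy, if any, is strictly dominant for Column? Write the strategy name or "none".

C3 vs C1: A: 3>2, B: 1>-2, C: 1>-1, D: 4>3.
C3 vs C2: A: 3>1, B: 1>-2, C: 1>-2, D: 4>3.
C3 vs C4: A: 3>1, B: 1>-1, C: 1>0, D: 4>2.
C3 vs C5: A: 3>0, B: 1>-3, C: 1>-2, D: 4>0.
C3 strictly beats every other strategy against every opponent action, so it is strictly dominant.

C3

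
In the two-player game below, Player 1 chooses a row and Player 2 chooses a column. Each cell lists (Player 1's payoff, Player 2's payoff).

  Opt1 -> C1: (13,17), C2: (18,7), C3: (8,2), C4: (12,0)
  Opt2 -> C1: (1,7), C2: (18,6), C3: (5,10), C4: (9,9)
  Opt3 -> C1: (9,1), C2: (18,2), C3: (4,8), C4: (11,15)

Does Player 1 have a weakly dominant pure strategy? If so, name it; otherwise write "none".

Opt1

Opt1 vs Opt2: C1: 13>1, C2: 18=18, C3: 8>5, C4: 12>9.
Opt1 vs Opt3: C1: 13>9, C2: 18=18, C3: 8>4, C4: 12>11.
Opt1 is at least as good as every other strategy against every opponent action, so it is weakly dominant.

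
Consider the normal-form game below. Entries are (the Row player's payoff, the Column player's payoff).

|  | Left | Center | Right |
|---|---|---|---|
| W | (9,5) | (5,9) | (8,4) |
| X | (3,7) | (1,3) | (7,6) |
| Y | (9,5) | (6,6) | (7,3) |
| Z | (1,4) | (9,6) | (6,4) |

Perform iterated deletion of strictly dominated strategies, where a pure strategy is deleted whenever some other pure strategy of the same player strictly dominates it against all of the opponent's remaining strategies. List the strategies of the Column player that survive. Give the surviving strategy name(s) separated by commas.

For the Row player, W strictly dominates X on the remaining columns (Left: 9>3, Center: 5>1, Right: 8>7); eliminate X.
The Column player's strategy Left is strictly dominated by Center (W: 9>5, Y: 6>5, Z: 6>4) and is removed.
Column Right is eliminated: Center beats it against every remaining row (W: 9>4, Y: 6>3, Z: 6>4).
The Row player's strategy W is strictly dominated by Y (Center: 6>5) and is removed.
Row Y is eliminated: Z beats it against every remaining column (Center: 9>6).
Among the remaining strategies, none is strictly dominated by another pure strategy of the same player, so the elimination stops.
Surviving strategies — the Row player: {Z}; the Column player: {Center}.

Center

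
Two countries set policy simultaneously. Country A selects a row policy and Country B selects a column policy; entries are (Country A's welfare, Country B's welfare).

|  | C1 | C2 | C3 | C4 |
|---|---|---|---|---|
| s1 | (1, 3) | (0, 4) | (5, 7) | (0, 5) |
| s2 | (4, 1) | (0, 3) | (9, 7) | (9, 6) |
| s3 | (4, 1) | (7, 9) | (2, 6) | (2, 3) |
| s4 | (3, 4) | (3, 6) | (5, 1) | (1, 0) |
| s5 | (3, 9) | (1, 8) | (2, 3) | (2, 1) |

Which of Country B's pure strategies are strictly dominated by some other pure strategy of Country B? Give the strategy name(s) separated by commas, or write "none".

Nothing dominates C1: C2 at s5 (9>8); C3 at s4 (4>1); C4 at s4 (4>0).
C2 is not dominated — it holds its own against C1 at s1 (4>3); C3 at s3 (9>6); C4 at s3 (9>3).
C3: no other strategy beats it everywhere (C1 at s1 (7>3); C2 at s1 (7>4); C4 at s1 (7>5)).
C3 strictly dominates C4 — s1: 7>5, s2: 7>6, s3: 6>3, s4: 1>0, s5: 3>1.

C4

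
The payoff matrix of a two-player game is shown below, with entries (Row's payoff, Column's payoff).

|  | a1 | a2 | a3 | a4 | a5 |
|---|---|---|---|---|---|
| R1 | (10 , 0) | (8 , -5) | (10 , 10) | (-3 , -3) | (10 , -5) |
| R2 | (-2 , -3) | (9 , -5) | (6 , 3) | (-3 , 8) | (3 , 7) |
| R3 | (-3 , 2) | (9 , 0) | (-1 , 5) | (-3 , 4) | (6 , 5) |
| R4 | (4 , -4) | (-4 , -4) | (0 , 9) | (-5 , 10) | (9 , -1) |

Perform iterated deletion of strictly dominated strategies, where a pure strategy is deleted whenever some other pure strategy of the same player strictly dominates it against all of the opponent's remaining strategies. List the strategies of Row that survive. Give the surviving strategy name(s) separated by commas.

R1, R2, R3

For Row, R1 strictly dominates R4 on the remaining columns (a1: 10>4, a2: 8>-4, a3: 10>0, a4: -3>-5, a5: 10>9); eliminate R4.
Column's strategy a1 is strictly dominated by a3 (R1: 10>0, R2: 3>-3, R3: 5>2) and is removed.
Column's strategy a2 is strictly dominated by a3 (R1: 10>-5, R2: 3>-5, R3: 5>0) and is removed.
Among the remaining strategies, none is strictly dominated by another pure strategy of the same player, so the elimination stops.
Surviving strategies — Row: {R1, R2, R3}; Column: {a3, a4, a5}.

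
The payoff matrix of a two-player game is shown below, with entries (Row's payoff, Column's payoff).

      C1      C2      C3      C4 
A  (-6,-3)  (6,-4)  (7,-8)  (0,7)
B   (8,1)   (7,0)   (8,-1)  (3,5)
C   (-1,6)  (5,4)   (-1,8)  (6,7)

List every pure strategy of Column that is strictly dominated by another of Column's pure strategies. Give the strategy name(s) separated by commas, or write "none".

C1, C2

C1 is strictly dominated by C4 (A: 7>-3, B: 5>1, C: 7>6).
C2: dominated, since C1 does at least as well everywhere (A: -3>-4, B: 1>0, C: 6>4).
C3 is not dominated — it holds its own against C1 at C (8>6); C2 at C (8>4); C4 at C (8>7).
C4: no other strategy beats it everywhere (C1 at A (7>-3); C2 at A (7>-4); C3 at A (7>-8)).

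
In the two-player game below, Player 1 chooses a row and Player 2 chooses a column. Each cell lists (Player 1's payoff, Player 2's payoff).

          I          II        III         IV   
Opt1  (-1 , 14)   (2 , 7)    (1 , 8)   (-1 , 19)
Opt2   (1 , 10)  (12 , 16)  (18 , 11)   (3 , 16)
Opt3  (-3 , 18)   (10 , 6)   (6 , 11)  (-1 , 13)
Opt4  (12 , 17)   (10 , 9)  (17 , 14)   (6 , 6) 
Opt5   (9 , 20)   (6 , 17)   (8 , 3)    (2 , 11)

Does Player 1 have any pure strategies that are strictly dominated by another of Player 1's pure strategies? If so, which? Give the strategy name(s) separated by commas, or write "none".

Opt1, Opt3, Opt5

Opt1 is strictly dominated by Opt2 (I: 1>-1, II: 12>2, III: 18>1, IV: 3>-1).
Opt2 is not dominated — it holds its own against Opt1 at I (1>-1); Opt3 at I (1>-3); Opt4 at II (12>10); Opt5 at II (12>6).
Opt3: dominated, since Opt2 does at least as well everywhere (I: 1>-3, II: 12>10, III: 18>6, IV: 3>-1).
Nothing dominates Opt4: Opt1 at I (12>-1); Opt2 at I (12>1); Opt3 at I (12>-3); Opt5 at I (12>9).
Opt5: dominated, since Opt4 does at least as well everywhere (I: 12>9, II: 10>6, III: 17>8, IV: 6>2).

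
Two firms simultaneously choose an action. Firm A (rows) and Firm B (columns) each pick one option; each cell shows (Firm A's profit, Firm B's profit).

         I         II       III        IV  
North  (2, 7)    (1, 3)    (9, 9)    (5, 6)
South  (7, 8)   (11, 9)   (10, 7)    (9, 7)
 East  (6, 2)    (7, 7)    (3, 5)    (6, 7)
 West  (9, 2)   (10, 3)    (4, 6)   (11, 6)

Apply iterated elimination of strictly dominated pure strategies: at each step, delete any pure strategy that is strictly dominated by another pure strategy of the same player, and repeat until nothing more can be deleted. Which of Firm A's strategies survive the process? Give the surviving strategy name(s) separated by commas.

For Firm A, South strictly dominates North on the remaining columns (I: 7>2, II: 11>1, III: 10>9, IV: 9>5); eliminate North.
For Firm A, South strictly dominates East on the remaining columns (I: 7>6, II: 11>7, III: 10>3, IV: 9>6); eliminate East.
Column I is eliminated: II beats it against every remaining row (South: 9>8, West: 3>2).
Among the remaining strategies, none is strictly dominated by another pure strategy of the same player, so the elimination stops.
Surviving strategies — Firm A: {South, West}; Firm B: {II, III, IV}.

South, West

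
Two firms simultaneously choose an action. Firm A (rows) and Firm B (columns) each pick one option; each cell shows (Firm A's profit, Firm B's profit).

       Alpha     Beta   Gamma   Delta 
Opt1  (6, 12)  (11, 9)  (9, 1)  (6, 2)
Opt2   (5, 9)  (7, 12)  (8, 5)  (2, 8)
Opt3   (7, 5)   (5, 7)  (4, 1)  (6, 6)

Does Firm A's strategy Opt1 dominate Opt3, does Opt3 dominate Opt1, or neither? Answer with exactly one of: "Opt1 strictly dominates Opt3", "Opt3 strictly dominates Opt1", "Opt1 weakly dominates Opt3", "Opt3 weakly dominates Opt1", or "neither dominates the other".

Opt1's payoffs vs Opt3's, by Firm B's action — Alpha: 6<7, Beta: 11>5, Gamma: 9>4, Delta: 6=6.
Opt1 does better at Beta, Gamma but worse at Alpha; neither strategy dominates the other.

neither dominates the other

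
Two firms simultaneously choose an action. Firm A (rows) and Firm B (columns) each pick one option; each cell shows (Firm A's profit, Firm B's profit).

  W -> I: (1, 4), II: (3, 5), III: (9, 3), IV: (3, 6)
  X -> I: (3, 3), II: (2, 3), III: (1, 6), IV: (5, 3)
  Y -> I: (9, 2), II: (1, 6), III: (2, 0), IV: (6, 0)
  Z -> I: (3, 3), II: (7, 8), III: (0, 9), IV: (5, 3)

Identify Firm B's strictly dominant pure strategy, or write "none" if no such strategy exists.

none

I fails to dominate II at W (4<5).
II fails to dominate I at X (3=3).
III fails to dominate I at W (3<4).
IV fails to dominate I at X (3=3).
No single strategy dominates all the others.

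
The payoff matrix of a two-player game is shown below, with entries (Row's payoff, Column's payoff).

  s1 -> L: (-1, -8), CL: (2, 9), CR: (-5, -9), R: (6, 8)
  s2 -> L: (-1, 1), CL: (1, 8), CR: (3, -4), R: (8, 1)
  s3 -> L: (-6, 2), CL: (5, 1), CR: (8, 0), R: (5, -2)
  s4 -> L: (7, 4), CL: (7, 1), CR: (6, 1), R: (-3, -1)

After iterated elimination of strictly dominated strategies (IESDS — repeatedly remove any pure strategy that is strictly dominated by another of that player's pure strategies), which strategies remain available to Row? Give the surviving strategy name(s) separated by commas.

For Column, L strictly dominates CR on the remaining rows (s1: -8>-9, s2: 1>-4, s3: 2>0, s4: 4>1); eliminate CR.
For Column, CL strictly dominates R on the remaining rows (s1: 9>8, s2: 8>1, s3: 1>-2, s4: 1>-1); eliminate R.
Row's strategy s1 is strictly dominated by s4 (L: 7>-1, CL: 7>2) and is removed.
For Row, s4 strictly dominates s2 on the remaining columns (L: 7>-1, CL: 7>1); eliminate s2.
For Row, s4 strictly dominates s3 on the remaining columns (L: 7>-6, CL: 7>5); eliminate s3.
For Column, L strictly dominates CL on the remaining rows (s4: 4>1); eliminate CL.
Among the remaining strategies, none is strictly dominated by another pure strategy of the same player, so the elimination stops.
Surviving strategies — Row: {s4}; Column: {L}.

s4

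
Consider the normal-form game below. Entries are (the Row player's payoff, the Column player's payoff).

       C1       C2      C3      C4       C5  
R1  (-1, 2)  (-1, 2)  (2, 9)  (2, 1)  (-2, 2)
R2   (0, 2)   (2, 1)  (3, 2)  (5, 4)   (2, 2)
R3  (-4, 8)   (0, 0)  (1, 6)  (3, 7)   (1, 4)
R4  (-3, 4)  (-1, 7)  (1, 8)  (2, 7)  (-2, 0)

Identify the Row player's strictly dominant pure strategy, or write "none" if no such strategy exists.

R2 vs R1: C1: 0>-1, C2: 2>-1, C3: 3>2, C4: 5>2, C5: 2>-2.
R2 vs R3: C1: 0>-4, C2: 2>0, C3: 3>1, C4: 5>3, C5: 2>1.
R2 vs R4: C1: 0>-3, C2: 2>-1, C3: 3>1, C4: 5>2, C5: 2>-2.
R2 strictly beats every other strategy against every opponent action, so it is strictly dominant.

R2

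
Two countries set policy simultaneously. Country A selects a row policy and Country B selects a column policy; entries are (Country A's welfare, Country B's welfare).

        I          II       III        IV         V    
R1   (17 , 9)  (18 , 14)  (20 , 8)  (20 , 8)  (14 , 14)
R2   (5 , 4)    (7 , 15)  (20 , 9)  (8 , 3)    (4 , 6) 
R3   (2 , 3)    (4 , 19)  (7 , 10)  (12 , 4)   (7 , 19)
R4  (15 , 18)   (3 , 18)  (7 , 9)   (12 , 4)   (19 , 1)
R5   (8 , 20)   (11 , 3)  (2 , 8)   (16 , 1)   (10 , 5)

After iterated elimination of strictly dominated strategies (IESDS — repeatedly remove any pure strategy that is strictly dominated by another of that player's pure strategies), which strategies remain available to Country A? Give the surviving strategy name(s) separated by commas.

For Country A, R1 strictly dominates R3 on the remaining columns (I: 17>2, II: 18>4, III: 20>7, IV: 20>12, V: 14>7); eliminate R3.
Country A's strategy R5 is strictly dominated by R1 (I: 17>8, II: 18>11, III: 20>2, IV: 20>16, V: 14>10) and is removed.
Country B's strategy III is strictly dominated by II (R1: 14>8, R2: 15>9, R4: 18>9) and is removed.
Country A's strategy R2 is strictly dominated by R1 (I: 17>5, II: 18>7, IV: 20>8, V: 14>4) and is removed.
For Country B, I strictly dominates IV on the remaining rows (R1: 9>8, R4: 18>4); eliminate IV.
Among the remaining strategies, none is strictly dominated by another pure strategy of the same player, so the elimination stops.
Surviving strategies — Country A: {R1, R4}; Country B: {I, II, V}.

R1, R4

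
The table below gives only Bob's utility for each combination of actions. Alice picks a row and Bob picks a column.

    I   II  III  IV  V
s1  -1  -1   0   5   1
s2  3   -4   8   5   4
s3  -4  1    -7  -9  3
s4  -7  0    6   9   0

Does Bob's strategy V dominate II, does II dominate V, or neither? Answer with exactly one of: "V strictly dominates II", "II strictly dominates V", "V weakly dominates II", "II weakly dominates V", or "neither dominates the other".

V's payoffs vs II's, by Alice's action — s1: 1>-1, s2: 4>-4, s3: 3>1, s4: 0=0.
V is at least as good everywhere and strictly better somewhere (tied only at s4), so V weakly but not strictly dominates II.

V weakly dominates II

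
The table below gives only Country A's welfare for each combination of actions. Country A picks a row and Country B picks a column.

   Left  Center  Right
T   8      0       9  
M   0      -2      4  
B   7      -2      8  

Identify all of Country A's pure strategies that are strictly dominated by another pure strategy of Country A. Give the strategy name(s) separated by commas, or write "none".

T is not dominated — it holds its own against M at Left (8>0); B at Left (8>7).
T strictly dominates M — Left: 8>0, Center: 0>-2, Right: 9>4.
B: dominated, since T does at least as well everywhere (Left: 8>7, Center: 0>-2, Right: 9>8).

M, B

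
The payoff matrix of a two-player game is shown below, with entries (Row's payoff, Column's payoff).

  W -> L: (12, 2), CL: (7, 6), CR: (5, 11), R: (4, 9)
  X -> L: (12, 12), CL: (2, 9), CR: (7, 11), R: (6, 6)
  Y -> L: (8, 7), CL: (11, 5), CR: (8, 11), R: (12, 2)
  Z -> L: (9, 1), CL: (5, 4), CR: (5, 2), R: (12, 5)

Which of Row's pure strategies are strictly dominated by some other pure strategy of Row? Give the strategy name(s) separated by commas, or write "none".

none

W is not dominated — it holds its own against X at L (12=12); Y at L (12>8); Z at L (12>9).
X is not dominated — it holds its own against W at L (12=12); Y at L (12>8); Z at L (12>9).
Y is not dominated — it holds its own against W at CL (11>7); X at CL (11>2); Z at CL (11>5).
Z is not dominated — it holds its own against W at CR (5=5); X at CL (5>2); Y at L (9>8).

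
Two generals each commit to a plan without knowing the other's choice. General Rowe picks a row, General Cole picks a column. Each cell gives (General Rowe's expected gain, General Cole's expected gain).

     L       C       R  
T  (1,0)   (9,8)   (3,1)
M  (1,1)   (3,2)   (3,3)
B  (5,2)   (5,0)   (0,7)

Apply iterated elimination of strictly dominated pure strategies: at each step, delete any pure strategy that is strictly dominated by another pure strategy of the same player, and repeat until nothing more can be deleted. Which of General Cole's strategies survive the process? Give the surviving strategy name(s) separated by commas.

General Cole's strategy L is strictly dominated by R (T: 1>0, M: 3>1, B: 7>2) and is removed.
For General Rowe, T strictly dominates B on the remaining columns (C: 9>5, R: 3>0); eliminate B.
Among the remaining strategies, none is strictly dominated by another pure strategy of the same player, so the elimination stops.
Surviving strategies — General Rowe: {T, M}; General Cole: {C, R}.

C, R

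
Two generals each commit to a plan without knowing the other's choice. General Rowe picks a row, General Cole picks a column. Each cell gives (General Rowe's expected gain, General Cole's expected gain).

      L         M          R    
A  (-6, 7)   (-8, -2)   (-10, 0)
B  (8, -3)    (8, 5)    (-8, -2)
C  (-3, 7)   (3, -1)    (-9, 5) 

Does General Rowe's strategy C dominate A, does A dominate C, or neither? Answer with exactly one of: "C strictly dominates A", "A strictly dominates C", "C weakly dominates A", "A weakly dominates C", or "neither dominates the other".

C's payoffs vs A's, by General Cole's action — L: -3>-6, M: 3>-8, R: -9>-10.
C gives a strictly higher payoff against each opponent action, so C strictly dominates A.

C strictly dominates A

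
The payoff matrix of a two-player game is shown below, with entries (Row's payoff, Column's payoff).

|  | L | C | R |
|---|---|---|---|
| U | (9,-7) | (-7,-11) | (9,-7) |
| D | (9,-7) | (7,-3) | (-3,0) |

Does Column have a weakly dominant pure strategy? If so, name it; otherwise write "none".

R vs L: U: -7=-7, D: 0>-7.
R vs C: U: -7>-11, D: 0>-3.
R is at least as good as every other strategy against every opponent action, so it is weakly dominant.

R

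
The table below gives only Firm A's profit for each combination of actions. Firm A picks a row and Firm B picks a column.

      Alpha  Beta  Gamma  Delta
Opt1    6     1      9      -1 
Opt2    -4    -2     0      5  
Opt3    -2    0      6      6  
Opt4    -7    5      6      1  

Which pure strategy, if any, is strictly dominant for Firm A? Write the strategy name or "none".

none

Opt1 fails to dominate Opt2 at Delta (-1<5).
Opt2 fails to dominate Opt1 at Alpha (-4<6).
Opt3 fails to dominate Opt1 at Alpha (-2<6).
Opt4 fails to dominate Opt1 at Alpha (-7<6).
No single strategy dominates all the others.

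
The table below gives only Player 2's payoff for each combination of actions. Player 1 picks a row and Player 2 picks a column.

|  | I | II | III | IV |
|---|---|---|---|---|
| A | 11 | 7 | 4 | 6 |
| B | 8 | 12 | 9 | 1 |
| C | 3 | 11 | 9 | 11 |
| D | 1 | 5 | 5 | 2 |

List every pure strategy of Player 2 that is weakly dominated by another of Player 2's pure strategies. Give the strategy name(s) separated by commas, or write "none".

III, IV

I: no other strategy beats it everywhere (II at A (11>7); III at A (11>4); IV at A (11>6)).
II: no other strategy beats it everywhere (I at B (12>8); III at A (7>4); IV at A (7>6)).
III: dominated, since II does at least as well everywhere (A: 7>4, B: 12>9, C: 11>9, D: 5=5).
IV is weakly dominated by II (A: 7>6, B: 12>1, C: 11=11, D: 5>2).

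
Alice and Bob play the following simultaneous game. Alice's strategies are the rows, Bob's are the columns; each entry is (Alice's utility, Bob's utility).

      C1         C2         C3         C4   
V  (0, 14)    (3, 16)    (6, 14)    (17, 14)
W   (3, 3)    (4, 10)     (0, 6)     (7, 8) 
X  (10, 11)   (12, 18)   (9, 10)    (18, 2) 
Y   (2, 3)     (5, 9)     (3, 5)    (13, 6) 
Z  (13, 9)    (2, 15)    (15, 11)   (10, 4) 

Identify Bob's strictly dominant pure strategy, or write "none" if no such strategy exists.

C2 vs C1: V: 16>14, W: 10>3, X: 18>11, Y: 9>3, Z: 15>9.
C2 vs C3: V: 16>14, W: 10>6, X: 18>10, Y: 9>5, Z: 15>11.
C2 vs C4: V: 16>14, W: 10>8, X: 18>2, Y: 9>6, Z: 15>4.
C2 strictly beats every other strategy against every opponent action, so it is strictly dominant.

C2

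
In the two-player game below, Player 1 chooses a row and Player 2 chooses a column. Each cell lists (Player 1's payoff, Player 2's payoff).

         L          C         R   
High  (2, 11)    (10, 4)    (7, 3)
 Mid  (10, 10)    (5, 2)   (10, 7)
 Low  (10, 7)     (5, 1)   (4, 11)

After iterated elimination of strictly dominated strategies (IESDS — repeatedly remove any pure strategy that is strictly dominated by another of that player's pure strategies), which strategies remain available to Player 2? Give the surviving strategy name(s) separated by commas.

Column C is eliminated: L beats it against every remaining row (High: 11>4, Mid: 10>2, Low: 7>1).
Row High is eliminated: Mid beats it against every remaining column (L: 10>2, R: 10>7).
Among the remaining strategies, none is strictly dominated by another pure strategy of the same player, so the elimination stops.
Surviving strategies — Player 1: {Mid, Low}; Player 2: {L, R}.

L, R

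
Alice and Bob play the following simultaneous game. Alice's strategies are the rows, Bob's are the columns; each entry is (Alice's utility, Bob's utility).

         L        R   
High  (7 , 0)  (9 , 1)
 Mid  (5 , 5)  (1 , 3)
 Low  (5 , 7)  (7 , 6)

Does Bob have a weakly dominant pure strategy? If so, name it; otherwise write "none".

L fails to dominate R at High (0<1).
R fails to dominate L at Mid (3<5).
No single strategy dominates all the others.

none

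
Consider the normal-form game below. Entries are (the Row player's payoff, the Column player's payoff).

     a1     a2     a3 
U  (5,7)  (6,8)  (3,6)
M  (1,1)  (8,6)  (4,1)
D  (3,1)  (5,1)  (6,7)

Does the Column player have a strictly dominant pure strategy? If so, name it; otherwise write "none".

a1 fails to dominate a2 at U (7<8).
a2 fails to dominate a1 at D (1=1).
a3 fails to dominate a1 at U (6<7).
No single strategy dominates all the others.

none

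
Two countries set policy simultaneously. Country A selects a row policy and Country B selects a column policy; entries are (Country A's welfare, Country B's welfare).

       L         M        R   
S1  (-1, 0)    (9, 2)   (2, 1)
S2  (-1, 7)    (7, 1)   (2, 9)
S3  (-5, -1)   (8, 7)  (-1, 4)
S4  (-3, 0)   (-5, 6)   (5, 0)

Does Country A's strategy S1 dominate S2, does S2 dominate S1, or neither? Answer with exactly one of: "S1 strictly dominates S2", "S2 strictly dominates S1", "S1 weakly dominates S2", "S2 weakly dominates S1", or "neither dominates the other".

Compare S1 to S2 across each opponent action: L: -1=-1, M: 9>7, R: 2=2.
S1 is at least as good everywhere and strictly better somewhere (tied only at L, R), so S1 weakly but not strictly dominates S2.

S1 weakly dominates S2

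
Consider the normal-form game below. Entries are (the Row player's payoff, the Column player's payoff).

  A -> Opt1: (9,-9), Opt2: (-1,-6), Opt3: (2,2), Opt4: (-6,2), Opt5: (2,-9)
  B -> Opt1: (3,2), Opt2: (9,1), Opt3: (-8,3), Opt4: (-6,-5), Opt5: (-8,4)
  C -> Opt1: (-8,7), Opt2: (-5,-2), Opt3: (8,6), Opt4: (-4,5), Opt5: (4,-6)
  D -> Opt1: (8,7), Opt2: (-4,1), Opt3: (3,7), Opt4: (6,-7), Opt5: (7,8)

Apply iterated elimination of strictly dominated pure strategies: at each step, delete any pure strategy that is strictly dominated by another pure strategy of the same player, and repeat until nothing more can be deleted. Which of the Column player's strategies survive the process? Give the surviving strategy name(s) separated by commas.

Column Opt2 is eliminated: Opt3 beats it against every remaining row (A: 2>-6, B: 3>1, C: 6>-2, D: 7>1).
The Row player's strategy B is strictly dominated by D (Opt1: 8>3, Opt3: 3>-8, Opt4: 6>-6, Opt5: 7>-8) and is removed.
Among the remaining strategies, none is strictly dominated by another pure strategy of the same player, so the elimination stops.
Surviving strategies — the Row player: {A, C, D}; the Column player: {Opt1, Opt3, Opt4, Opt5}.

Opt1, Opt3, Opt4, Opt5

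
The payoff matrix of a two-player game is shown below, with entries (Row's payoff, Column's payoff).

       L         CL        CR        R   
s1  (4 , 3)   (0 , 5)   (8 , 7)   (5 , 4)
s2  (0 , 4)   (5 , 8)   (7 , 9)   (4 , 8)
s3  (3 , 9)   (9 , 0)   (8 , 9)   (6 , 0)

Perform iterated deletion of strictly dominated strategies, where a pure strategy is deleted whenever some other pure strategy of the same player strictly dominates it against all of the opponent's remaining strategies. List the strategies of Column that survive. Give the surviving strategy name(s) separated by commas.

L, CR

For Row, s3 strictly dominates s2 on the remaining columns (L: 3>0, CL: 9>5, CR: 8>7, R: 6>4); eliminate s2.
For Column, CR strictly dominates CL on the remaining rows (s1: 7>5, s3: 9>0); eliminate CL.
For Column, CR strictly dominates R on the remaining rows (s1: 7>4, s3: 9>0); eliminate R.
Among the remaining strategies, none is strictly dominated by another pure strategy of the same player, so the elimination stops.
Surviving strategies — Row: {s1, s3}; Column: {L, CR}.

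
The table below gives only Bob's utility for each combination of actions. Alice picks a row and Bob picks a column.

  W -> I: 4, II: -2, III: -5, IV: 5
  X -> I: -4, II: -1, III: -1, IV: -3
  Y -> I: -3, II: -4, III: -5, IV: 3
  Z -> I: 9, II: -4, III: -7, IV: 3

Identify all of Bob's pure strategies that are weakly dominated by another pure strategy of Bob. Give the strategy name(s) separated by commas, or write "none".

Nothing dominates I: II at W (4>-2); III at W (4>-5); IV at Z (9>3).
II: no other strategy beats it everywhere (I at X (-1>-4); III at W (-2>-5); IV at X (-1>-3)).
III is weakly dominated by II (W: -2>-5, X: -1=-1, Y: -4>-5, Z: -4>-7).
Nothing dominates IV: I at W (5>4); II at W (5>-2); III at W (5>-5).

III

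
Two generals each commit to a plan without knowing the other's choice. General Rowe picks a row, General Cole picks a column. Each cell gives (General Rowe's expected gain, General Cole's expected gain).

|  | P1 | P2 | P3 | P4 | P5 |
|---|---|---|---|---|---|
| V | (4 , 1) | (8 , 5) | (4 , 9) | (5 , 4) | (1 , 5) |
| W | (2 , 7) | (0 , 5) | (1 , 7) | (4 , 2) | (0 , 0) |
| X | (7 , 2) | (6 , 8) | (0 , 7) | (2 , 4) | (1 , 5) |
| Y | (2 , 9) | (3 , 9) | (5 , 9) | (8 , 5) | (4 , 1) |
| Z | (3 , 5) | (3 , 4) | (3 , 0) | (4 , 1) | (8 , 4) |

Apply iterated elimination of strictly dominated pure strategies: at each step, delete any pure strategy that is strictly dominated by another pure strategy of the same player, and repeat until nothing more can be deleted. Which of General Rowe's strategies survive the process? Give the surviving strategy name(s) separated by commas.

For General Rowe, V strictly dominates W on the remaining columns (P1: 4>2, P2: 8>0, P3: 4>1, P4: 5>4, P5: 1>0); eliminate W.
Column P4 is eliminated: P2 beats it against every remaining row (V: 5>4, X: 8>4, Y: 9>5, Z: 4>1).
Among the remaining strategies, none is strictly dominated by another pure strategy of the same player, so the elimination stops.
Surviving strategies — General Rowe: {V, X, Y, Z}; General Cole: {P1, P2, P3, P5}.

V, X, Y, Z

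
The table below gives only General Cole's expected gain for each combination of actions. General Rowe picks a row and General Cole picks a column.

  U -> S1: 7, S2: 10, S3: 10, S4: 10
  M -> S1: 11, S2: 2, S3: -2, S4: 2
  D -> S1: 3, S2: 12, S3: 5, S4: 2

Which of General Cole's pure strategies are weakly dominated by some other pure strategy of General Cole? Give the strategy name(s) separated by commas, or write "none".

S1 is not dominated — it holds its own against S2 at M (11>2); S3 at M (11>-2); S4 at M (11>2).
S2: no other strategy beats it everywhere (S1 at U (10>7); S3 at M (2>-2); S4 at D (12>2)).
S3: dominated, since S2 does at least as well everywhere (U: 10=10, M: 2>-2, D: 12>5).
S4 is weakly dominated by S2 (U: 10=10, M: 2=2, D: 12>2).

S3, S4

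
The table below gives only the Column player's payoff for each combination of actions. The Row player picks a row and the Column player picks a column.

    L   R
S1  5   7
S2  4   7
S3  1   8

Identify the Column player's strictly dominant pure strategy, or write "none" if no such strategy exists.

R

R vs L: S1: 7>5, S2: 7>4, S3: 8>1.
R strictly beats every other strategy against every opponent action, so it is strictly dominant.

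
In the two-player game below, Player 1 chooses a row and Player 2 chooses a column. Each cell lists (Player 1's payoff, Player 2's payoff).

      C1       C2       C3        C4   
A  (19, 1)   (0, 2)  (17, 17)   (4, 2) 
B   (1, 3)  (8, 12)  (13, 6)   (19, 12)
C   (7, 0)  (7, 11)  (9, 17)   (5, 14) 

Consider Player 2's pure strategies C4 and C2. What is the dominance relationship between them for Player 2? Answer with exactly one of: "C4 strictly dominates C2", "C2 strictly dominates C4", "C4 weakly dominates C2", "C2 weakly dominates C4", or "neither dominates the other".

C4 weakly dominates C2

C4's payoffs vs C2's, by Player 1's action — A: 2=2, B: 12=12, C: 14>11.
C4 is at least as good everywhere and strictly better somewhere (tied only at A, B), so C4 weakly but not strictly dominates C2.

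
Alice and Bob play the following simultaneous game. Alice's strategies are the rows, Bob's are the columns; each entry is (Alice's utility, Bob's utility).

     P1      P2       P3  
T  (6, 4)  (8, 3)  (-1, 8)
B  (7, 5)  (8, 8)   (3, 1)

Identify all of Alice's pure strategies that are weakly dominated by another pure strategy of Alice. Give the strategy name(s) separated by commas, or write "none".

T

B weakly dominates T — P1: 7>6, P2: 8=8, P3: 3>-1.
B is not dominated — it holds its own against T at P1 (7>6).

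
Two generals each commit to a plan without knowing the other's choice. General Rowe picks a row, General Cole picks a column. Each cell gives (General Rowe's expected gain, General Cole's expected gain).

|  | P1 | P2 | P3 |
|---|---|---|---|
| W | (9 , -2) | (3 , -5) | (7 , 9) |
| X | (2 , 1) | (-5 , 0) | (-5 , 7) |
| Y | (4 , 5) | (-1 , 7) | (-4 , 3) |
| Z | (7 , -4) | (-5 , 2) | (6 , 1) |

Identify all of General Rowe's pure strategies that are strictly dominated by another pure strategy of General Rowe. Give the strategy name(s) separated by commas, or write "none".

W is not dominated — it holds its own against X at P1 (9>2); Y at P1 (9>4); Z at P1 (9>7).
X: dominated, since W does at least as well everywhere (P1: 9>2, P2: 3>-5, P3: 7>-5).
Y is strictly dominated by W (P1: 9>4, P2: 3>-1, P3: 7>-4).
Z is strictly dominated by W (P1: 9>7, P2: 3>-5, P3: 7>6).

X, Y, Z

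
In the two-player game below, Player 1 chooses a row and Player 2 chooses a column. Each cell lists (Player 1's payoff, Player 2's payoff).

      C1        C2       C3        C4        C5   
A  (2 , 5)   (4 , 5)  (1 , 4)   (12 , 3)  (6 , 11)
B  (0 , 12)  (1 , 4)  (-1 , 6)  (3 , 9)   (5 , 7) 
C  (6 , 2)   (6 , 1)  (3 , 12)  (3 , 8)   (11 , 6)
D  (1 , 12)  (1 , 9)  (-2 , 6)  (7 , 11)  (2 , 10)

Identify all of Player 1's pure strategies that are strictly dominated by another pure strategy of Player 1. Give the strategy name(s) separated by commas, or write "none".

A is not dominated — it holds its own against B at C1 (2>0); C at C4 (12>3); D at C1 (2>1).
B is strictly dominated by A (C1: 2>0, C2: 4>1, C3: 1>-1, C4: 12>3, C5: 6>5).
Nothing dominates C: A at C1 (6>2); B at C1 (6>0); D at C1 (6>1).
A strictly dominates D — C1: 2>1, C2: 4>1, C3: 1>-2, C4: 12>7, C5: 6>2.

B, D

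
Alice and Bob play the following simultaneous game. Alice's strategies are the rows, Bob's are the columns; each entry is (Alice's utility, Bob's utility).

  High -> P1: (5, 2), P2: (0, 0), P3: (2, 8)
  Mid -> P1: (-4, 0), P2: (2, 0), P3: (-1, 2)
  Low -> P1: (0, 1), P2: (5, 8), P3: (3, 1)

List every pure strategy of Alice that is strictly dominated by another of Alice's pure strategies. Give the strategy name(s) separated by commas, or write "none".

Mid

High is not dominated — it holds its own against Mid at P1 (5>-4); Low at P1 (5>0).
Mid is strictly dominated by Low (P1: 0>-4, P2: 5>2, P3: 3>-1).
Low: no other strategy beats it everywhere (High at P2 (5>0); Mid at P1 (0>-4)).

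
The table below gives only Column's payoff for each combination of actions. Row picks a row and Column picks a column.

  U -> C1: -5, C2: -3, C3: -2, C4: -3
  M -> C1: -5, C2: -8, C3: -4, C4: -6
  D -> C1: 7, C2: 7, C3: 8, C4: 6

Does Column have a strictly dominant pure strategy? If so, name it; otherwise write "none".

C3

C3 vs C1: U: -2>-5, M: -4>-5, D: 8>7.
C3 vs C2: U: -2>-3, M: -4>-8, D: 8>7.
C3 vs C4: U: -2>-3, M: -4>-6, D: 8>6.
C3 strictly beats every other strategy against every opponent action, so it is strictly dominant.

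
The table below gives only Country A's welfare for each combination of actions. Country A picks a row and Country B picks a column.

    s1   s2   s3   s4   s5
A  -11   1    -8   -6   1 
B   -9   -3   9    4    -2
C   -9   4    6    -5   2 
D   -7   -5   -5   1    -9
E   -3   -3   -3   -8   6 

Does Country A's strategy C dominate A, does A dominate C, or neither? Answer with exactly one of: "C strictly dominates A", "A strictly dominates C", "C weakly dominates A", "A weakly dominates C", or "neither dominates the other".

Compare C to A across every action of Country B: s1: -9>-11, s2: 4>1, s3: 6>-8, s4: -5>-6, s5: 2>1.
Every comparison favours C, so C strictly dominates A.

C strictly dominates A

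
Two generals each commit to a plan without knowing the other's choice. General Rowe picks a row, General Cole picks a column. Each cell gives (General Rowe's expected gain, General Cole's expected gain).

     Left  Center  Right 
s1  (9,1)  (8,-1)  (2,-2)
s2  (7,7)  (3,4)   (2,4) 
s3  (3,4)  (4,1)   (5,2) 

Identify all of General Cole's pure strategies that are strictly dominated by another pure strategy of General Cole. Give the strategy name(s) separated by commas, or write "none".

Left is not dominated — it holds its own against Center at s1 (1>-1); Right at s1 (1>-2).
Center: dominated, since Left does at least as well everywhere (s1: 1>-1, s2: 7>4, s3: 4>1).
Right: dominated, since Left does at least as well everywhere (s1: 1>-2, s2: 7>4, s3: 4>2).

Center, Right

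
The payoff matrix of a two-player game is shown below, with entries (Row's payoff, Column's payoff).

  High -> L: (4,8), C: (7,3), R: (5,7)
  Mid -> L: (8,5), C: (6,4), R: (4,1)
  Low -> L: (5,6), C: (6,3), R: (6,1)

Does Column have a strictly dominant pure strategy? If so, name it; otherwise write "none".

L

L vs C: High: 8>3, Mid: 5>4, Low: 6>3.
L vs R: High: 8>7, Mid: 5>1, Low: 6>1.
L strictly beats every other strategy against every opponent action, so it is strictly dominant.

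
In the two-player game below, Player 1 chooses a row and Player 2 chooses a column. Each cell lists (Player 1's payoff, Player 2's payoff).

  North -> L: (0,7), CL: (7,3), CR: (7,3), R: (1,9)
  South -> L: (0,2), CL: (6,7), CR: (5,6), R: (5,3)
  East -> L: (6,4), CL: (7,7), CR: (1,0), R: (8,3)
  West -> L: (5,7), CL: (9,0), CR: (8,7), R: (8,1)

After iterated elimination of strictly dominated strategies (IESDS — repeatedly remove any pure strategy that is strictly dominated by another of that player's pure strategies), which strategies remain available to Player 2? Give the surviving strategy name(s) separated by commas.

L, CL, CR

For Player 1, West strictly dominates North on the remaining columns (L: 5>0, CL: 9>7, CR: 8>7, R: 8>1); eliminate North.
For Player 1, West strictly dominates South on the remaining columns (L: 5>0, CL: 9>6, CR: 8>5, R: 8>5); eliminate South.
Column R is eliminated: L beats it against every remaining row (East: 4>3, West: 7>1).
Among the remaining strategies, none is strictly dominated by another pure strategy of the same player, so the elimination stops.
Surviving strategies — Player 1: {East, West}; Player 2: {L, CL, CR}.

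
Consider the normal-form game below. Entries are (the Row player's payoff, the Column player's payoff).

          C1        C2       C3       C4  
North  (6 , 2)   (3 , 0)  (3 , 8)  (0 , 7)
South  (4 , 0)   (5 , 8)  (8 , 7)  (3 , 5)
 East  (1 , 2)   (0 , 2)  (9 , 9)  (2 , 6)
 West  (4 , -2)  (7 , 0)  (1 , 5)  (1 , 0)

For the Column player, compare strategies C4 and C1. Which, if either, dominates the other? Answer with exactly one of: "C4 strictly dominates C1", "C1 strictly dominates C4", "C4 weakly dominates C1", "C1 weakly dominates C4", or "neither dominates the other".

C4 strictly dominates C1

C4's payoffs vs C1's, by the Row player's action — North: 7>2, South: 5>0, East: 6>2, West: 0>-2.
C4 gives a strictly higher payoff against every action of the Row player, so C4 strictly dominates C1.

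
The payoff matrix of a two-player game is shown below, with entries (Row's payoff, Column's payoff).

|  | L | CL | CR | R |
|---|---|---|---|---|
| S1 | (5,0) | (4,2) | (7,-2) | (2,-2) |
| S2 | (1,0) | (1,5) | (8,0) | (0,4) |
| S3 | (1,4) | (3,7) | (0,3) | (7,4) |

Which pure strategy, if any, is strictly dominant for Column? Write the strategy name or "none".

CL

CL vs L: S1: 2>0, S2: 5>0, S3: 7>4.
CL vs CR: S1: 2>-2, S2: 5>0, S3: 7>3.
CL vs R: S1: 2>-2, S2: 5>4, S3: 7>4.
CL strictly beats every other strategy against every opponent action, so it is strictly dominant.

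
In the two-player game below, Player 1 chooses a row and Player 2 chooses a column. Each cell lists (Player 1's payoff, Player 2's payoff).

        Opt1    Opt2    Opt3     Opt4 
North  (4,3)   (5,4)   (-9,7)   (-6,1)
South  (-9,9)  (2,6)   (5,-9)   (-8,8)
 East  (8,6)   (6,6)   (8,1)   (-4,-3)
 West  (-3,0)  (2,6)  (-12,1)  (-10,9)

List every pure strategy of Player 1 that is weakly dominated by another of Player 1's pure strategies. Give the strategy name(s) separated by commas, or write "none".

North, South, West

East weakly dominates North — Opt1: 8>4, Opt2: 6>5, Opt3: 8>-9, Opt4: -4>-6.
South is weakly dominated by East (Opt1: 8>-9, Opt2: 6>2, Opt3: 8>5, Opt4: -4>-8).
Nothing dominates East: North at Opt1 (8>4); South at Opt1 (8>-9); West at Opt1 (8>-3).
West: dominated, since North does at least as well everywhere (Opt1: 4>-3, Opt2: 5>2, Opt3: -9>-12, Opt4: -6>-10).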